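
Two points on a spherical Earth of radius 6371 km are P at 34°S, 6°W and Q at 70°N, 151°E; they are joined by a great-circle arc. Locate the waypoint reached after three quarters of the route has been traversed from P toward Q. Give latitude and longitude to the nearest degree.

≈ 69°N, 30°E

Write both endpoints as unit vectors p₁, p₂ with components (cos φ cos λ, cos φ sin λ, sin φ).
The central angle between the endpoints is δ = arccos(p₁·p₂) ≈ 2.476 rad (141.9°).
Interpolate at f = 3/4 with slerp weights a = sin((1−f)δ)/sin δ ≈ 0.939, b = sin(fδ)/sin δ ≈ 1.553.
p = a·p₁ + b·p₂ ≈ (0.310, 0.176, 0.934); φ = arcsin(p_z) ≈ 69.12°, λ = atan2(p_y, p_x) ≈ 29.62°.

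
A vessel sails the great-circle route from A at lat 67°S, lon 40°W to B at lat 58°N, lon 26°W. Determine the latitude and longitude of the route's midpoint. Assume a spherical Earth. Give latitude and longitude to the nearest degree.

From cos δ = sin φ₁ sin φ₂ + cos φ₁ cos φ₂ cos Δλ, the central angle is δ ≈ 2.189 rad (125.4°).
Interpolate at f = 1/2 with slerp weights a = sin((1−f)δ)/sin δ ≈ 1.091, b = sin(fδ)/sin δ ≈ 1.091.
p = a·p₁ + b·p₂ ≈ (0.846, -0.527, -0.079); φ = arcsin(p_z) ≈ -4.53°, λ = atan2(p_y, p_x) ≈ -31.94°.

≈ lat 5°S, lon 32°W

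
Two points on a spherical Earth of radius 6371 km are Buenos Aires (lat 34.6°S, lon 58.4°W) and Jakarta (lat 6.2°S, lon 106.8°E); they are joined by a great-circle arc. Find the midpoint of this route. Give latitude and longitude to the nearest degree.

The haversine formula gives a central angle δ ≈ 2.389 rad (136.9°) between the endpoints.
Interpolate at f = 1/2 with slerp weights a = sin((1−f)δ)/sin δ ≈ 1.360, b = sin(fδ)/sin δ ≈ 1.360.
p = a·p₁ + b·p₂ ≈ (0.196, 0.341, -0.919); φ = arcsin(p_z) ≈ -66.84°, λ = atan2(p_y, p_x) ≈ 60.13°.

≈ lat 67°S, lon 60°E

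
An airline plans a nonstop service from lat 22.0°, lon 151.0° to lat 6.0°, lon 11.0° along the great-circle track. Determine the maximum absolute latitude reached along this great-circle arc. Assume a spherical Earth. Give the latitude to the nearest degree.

The great circle lies in the plane with unit normal n̂ = (p₁ × p₂)/|p₁ × p₂|.
Here n̂_z ≈ -0.796; the vertex latitude is φ_max = arccos|n̂_z| ≈ 37.3°.
Check via Clairaut: cos φ_max = |cos φ₁| · sin C = cos(22.0°)·sin(59.1°) ≈ 0.796, again giving ≈ 37.3°.

≈ 37°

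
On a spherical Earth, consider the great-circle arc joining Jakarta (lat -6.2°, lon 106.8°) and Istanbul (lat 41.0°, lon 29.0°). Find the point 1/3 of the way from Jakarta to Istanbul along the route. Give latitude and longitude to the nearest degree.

Write both endpoints as unit vectors p₁, p₂ with components (cos φ cos λ, cos φ sin λ, sin φ).
The central angle between the endpoints is δ = arccos(p₁·p₂) ≈ 1.483 rad (85.0°).
Interpolate at f = 1/3 with slerp weights a = sin((1−f)δ)/sin δ ≈ 0.839, b = sin(fδ)/sin δ ≈ 0.476.
p = a·p₁ + b·p₂ ≈ (0.073, 0.972, 0.222); φ = arcsin(p_z) ≈ 12.82°, λ = atan2(p_y, p_x) ≈ 85.68°.

≈ lat 13°, lon 86°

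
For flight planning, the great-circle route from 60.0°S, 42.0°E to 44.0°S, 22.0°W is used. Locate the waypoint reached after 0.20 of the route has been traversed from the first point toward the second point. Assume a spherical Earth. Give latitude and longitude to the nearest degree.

≈ 60°S, 26°E

Write both endpoints as unit vectors p₁, p₂ with components (cos φ cos λ, cos φ sin λ, sin φ).
The central angle between the endpoints is δ = arccos(p₁·p₂) ≈ 0.709 rad (40.6°).
Interpolate at f = 0.20 with slerp weights a = sin((1−f)δ)/sin δ ≈ 0.825, b = sin(fδ)/sin δ ≈ 0.217.
p = a·p₁ + b·p₂ ≈ (0.451, 0.218, -0.865); φ = arcsin(p_z) ≈ -59.93°, λ = atan2(p_y, p_x) ≈ 25.74°.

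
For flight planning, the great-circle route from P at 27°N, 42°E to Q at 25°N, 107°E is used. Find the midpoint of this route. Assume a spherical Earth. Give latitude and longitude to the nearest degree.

The haversine formula gives a central angle δ ≈ 1.008 rad (57.8°) between the endpoints.
Interpolate at f = 1/2 with slerp weights a = sin((1−f)δ)/sin δ ≈ 0.571, b = sin(fδ)/sin δ ≈ 0.571.
p = a·p₁ + b·p₂ ≈ (0.227, 0.835, 0.501); φ = arcsin(p_z) ≈ 30.04°, λ = atan2(p_y, p_x) ≈ 74.81°.

≈ 30°N, 75°E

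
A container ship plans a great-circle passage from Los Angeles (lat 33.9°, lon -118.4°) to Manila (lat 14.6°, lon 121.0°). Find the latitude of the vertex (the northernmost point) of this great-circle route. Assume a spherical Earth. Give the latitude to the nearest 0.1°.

≈ 44.1°

The great circle lies in the plane with unit normal n̂ = (p₁ × p₂)/|p₁ × p₂|.
Here n̂_z ≈ -0.718; the vertex latitude is φ_max = arccos|n̂_z| ≈ 44.1°.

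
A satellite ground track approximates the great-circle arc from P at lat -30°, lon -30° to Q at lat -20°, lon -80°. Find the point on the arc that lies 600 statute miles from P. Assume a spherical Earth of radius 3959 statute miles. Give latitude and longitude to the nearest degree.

≈ lat -30°, lon -40°

Convert each endpoint to a unit vector on the sphere (x = cos φ cos λ, y = cos φ sin λ, z = sin φ).
The central angle between the endpoints is δ = arccos(p₁·p₂) ≈ 0.804 rad (46.0°). The total great-circle distance is δ·R ≈ 0.804 × 3959 ≈ 3182 mi, so the target fraction is f = 600/3182 ≈ 0.189.
Interpolate at f ≈ 0.189 with slerp weights a = sin((1−f)δ)/sin δ ≈ 0.843, b = sin(fδ)/sin δ ≈ 0.210.
p = a·p₁ + b·p₂ ≈ (0.666, -0.559, -0.493); φ = arcsin(p_z) ≈ -29.55°, λ = atan2(p_y, p_x) ≈ -39.99°.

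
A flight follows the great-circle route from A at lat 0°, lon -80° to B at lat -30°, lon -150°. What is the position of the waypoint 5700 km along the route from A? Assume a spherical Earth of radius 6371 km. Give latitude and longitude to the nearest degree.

≈ lat -24°, lon -127°

The haversine formula gives a central angle δ ≈ 1.270 rad (72.8°) between the endpoints. The total great-circle distance is δ·R ≈ 1.270 × 6371 ≈ 8092 km, so the target fraction is f = 5700/8092 ≈ 0.704.
Interpolate at f ≈ 0.704 with slerp weights a = sin((1−f)δ)/sin δ ≈ 0.384, b = sin(fδ)/sin δ ≈ 0.817.
p = a·p₁ + b·p₂ ≈ (-0.546, -0.732, -0.408); φ = arcsin(p_z) ≈ -24.10°, λ = atan2(p_y, p_x) ≈ -126.72°.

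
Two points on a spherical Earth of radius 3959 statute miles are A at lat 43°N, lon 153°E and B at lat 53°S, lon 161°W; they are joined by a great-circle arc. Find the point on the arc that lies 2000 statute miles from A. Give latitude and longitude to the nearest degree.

From cos δ = sin φ₁ sin φ₂ + cos φ₁ cos φ₂ cos Δλ, the central angle is δ ≈ 1.812 rad (103.8°). The total great-circle distance is δ·R ≈ 1.812 × 3959 ≈ 7174 mi, so the target fraction is f = 2000/7174 ≈ 0.279.
Interpolate at f ≈ 0.279 with slerp weights a = sin((1−f)δ)/sin δ ≈ 0.994, b = sin(fδ)/sin δ ≈ 0.498.
p = a·p₁ + b·p₂ ≈ (-0.931, 0.232, 0.280); φ = arcsin(p_z) ≈ 16.26°, λ = atan2(p_y, p_x) ≈ 165.99°.

≈ lat 16°N, lon 166°E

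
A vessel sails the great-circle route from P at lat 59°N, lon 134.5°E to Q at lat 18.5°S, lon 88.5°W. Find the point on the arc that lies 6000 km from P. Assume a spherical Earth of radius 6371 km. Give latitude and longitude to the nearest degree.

≈ lat 47°N, lon 129°W

Convert each endpoint to a unit vector on the sphere (x = cos φ cos λ, y = cos φ sin λ, z = sin φ).
The central angle between the endpoints is δ = arccos(p₁·p₂) ≈ 2.251 rad (129.0°). The total great-circle distance is δ·R ≈ 2.251 × 6371 ≈ 14343 km, so the target fraction is f = 6000/14343 ≈ 0.418.
Interpolate at f ≈ 0.418 with slerp weights a = sin((1−f)δ)/sin δ ≈ 1.243, b = sin(fδ)/sin δ ≈ 1.040.
p = a·p₁ + b·p₂ ≈ (-0.423, -0.530, 0.735); φ = arcsin(p_z) ≈ 47.33°, λ = atan2(p_y, p_x) ≈ -128.60°.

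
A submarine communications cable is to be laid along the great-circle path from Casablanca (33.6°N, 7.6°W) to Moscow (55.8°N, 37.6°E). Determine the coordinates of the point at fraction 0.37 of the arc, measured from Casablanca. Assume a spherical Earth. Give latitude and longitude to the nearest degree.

≈ 44°N, 5°E

Write both endpoints as unit vectors p₁, p₂ with components (cos φ cos λ, cos φ sin λ, sin φ).
The central angle between the endpoints is δ = arccos(p₁·p₂) ≈ 0.664 rad (38.0°).
Interpolate at f = 0.37 with slerp weights a = sin((1−f)δ)/sin δ ≈ 0.659, b = sin(fδ)/sin δ ≈ 0.395.
p = a·p₁ + b·p₂ ≈ (0.720, 0.063, 0.691); φ = arcsin(p_z) ≈ 43.72°, λ = atan2(p_y, p_x) ≈ 4.98°.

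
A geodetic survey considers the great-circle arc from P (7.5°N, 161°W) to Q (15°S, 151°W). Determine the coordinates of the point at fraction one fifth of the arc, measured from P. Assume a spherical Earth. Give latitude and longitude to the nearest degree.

Write both endpoints as unit vectors p₁, p₂ with components (cos φ cos λ, cos φ sin λ, sin φ).
The central angle between the endpoints is δ = arccos(p₁·p₂) ≈ 0.429 rad (24.6°).
Interpolate at f = 1/5 with slerp weights a = sin((1−f)δ)/sin δ ≈ 0.809, b = sin(fδ)/sin δ ≈ 0.206.
p = a·p₁ + b·p₂ ≈ (-0.932, -0.358, 0.052); φ = arcsin(p_z) ≈ 3.00°, λ = atan2(p_y, p_x) ≈ -159.02°.

≈ (3°N, 159°W)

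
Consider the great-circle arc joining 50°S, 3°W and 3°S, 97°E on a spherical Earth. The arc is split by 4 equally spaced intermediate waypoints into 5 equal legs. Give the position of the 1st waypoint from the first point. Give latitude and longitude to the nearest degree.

≈ 49°S, 26°E

Write both endpoints as unit vectors p₁, p₂ with components (cos φ cos λ, cos φ sin λ, sin φ).
The central angle between the endpoints is δ = arccos(p₁·p₂) ≈ 1.642 rad (94.1°).
Interpolate at f = 1/5 with slerp weights a = sin((1−f)δ)/sin δ ≈ 0.970, b = sin(fδ)/sin δ ≈ 0.323.
p = a·p₁ + b·p₂ ≈ (0.583, 0.288, -0.760); φ = arcsin(p_z) ≈ -49.44°, λ = atan2(p_y, p_x) ≈ 26.28°.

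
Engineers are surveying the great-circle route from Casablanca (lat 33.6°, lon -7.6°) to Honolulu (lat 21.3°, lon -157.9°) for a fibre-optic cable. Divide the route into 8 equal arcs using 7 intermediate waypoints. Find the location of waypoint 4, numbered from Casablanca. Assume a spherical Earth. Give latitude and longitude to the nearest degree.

≈ lat 63°, lon -95°

Convert each endpoint to a unit vector on the sphere (x = cos φ cos λ, y = cos φ sin λ, z = sin φ).
The central angle between the endpoints is δ = arccos(p₁·p₂) ≈ 2.064 rad (118.2°).
Interpolate at f = 4/8 with slerp weights a = sin((1−f)δ)/sin δ ≈ 0.974, b = sin(fδ)/sin δ ≈ 0.974.
p = a·p₁ + b·p₂ ≈ (-0.037, -0.449, 0.893); φ = arcsin(p_z) ≈ 63.24°, λ = atan2(p_y, p_x) ≈ -94.67°.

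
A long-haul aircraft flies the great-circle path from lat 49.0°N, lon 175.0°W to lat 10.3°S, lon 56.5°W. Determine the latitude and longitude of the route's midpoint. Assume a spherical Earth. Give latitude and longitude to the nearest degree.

Convert each endpoint to a unit vector on the sphere (x = cos φ cos λ, y = cos φ sin λ, z = sin φ).
The central angle between the endpoints is δ = arccos(p₁·p₂) ≈ 2.030 rad (116.3°).
Interpolate at f = 1/2 with slerp weights a = sin((1−f)δ)/sin δ ≈ 0.947, b = sin(fδ)/sin δ ≈ 0.947.
p = a·p₁ + b·p₂ ≈ (-0.105, -0.831, 0.546); φ = arcsin(p_z) ≈ 33.07°, λ = atan2(p_y, p_x) ≈ -97.18°.

≈ lat 33°N, lon 97°W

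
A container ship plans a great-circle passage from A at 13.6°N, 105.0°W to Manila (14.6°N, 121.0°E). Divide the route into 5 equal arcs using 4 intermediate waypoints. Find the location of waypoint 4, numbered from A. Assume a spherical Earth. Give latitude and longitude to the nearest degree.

The haversine formula gives a central angle δ ≈ 2.207 rad (126.4°) between the endpoints.
Interpolate at f = 4/5 with slerp weights a = sin((1−f)δ)/sin δ ≈ 0.531, b = sin(fδ)/sin δ ≈ 1.220.
p = a·p₁ + b·p₂ ≈ (-0.741, 0.513, 0.432); φ = arcsin(p_z) ≈ 25.62°, λ = atan2(p_y, p_x) ≈ 145.32°.

≈ 26°N, 145°E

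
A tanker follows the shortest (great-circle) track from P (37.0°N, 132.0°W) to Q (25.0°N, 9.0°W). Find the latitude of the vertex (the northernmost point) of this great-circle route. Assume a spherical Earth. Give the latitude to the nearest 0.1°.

≈ 52.2°N

The great circle lies in the plane with unit normal n̂ = (p₁ × p₂)/|p₁ × p₂|.
Here n̂_z ≈ +0.613; the vertex latitude is φ_max = arccos|n̂_z| ≈ 52.2°.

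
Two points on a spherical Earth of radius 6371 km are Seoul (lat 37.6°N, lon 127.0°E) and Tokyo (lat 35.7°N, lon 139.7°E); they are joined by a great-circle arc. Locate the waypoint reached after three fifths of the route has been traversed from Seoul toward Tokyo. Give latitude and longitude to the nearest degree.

The haversine formula gives a central angle δ ≈ 0.181 rad (10.4°) between the endpoints.
Interpolate at f = 3/5 with slerp weights a = sin((1−f)δ)/sin δ ≈ 0.402, b = sin(fδ)/sin δ ≈ 0.602.
p = a·p₁ + b·p₂ ≈ (-0.565, 0.571, 0.597); φ = arcsin(p_z) ≈ 36.62°, λ = atan2(p_y, p_x) ≈ 134.70°.

≈ lat 37°N, lon 135°E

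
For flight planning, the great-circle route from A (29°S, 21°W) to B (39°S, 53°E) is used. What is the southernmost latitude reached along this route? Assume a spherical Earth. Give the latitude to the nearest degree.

≈ 41°S

The great circle lies in the plane with unit normal n̂ = (p₁ × p₂)/|p₁ × p₂|.
Here n̂_z ≈ +0.751; the vertex latitude is φ_max = arccos|n̂_z| ≈ 41.3°.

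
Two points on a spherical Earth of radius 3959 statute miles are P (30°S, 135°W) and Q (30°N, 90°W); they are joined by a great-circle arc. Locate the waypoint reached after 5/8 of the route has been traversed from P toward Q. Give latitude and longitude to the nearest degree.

≈ (8°N, 107°W)

Write both endpoints as unit vectors p₁, p₂ with components (cos φ cos λ, cos φ sin λ, sin φ).
The central angle between the endpoints is δ = arccos(p₁·p₂) ≈ 1.287 rad (73.7°).
Interpolate at f = 5/8 with slerp weights a = sin((1−f)δ)/sin δ ≈ 0.483, b = sin(fδ)/sin δ ≈ 0.750.
p = a·p₁ + b·p₂ ≈ (-0.296, -0.946, 0.133); φ = arcsin(p_z) ≈ 7.67°, λ = atan2(p_y, p_x) ≈ -107.38°.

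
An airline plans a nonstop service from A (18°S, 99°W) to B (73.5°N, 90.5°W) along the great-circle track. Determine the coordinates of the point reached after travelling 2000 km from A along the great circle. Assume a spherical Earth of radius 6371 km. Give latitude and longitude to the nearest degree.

≈ (0°N, 98°W)

Write both endpoints as unit vectors p₁, p₂ with components (cos φ cos λ, cos φ sin λ, sin φ).
The central angle between the endpoints is δ = arccos(p₁·p₂) ≈ 1.600 rad (91.7°). The total great-circle distance is δ·R ≈ 1.600 × 6371 ≈ 10193 km, so the target fraction is f = 2000/10193 ≈ 0.196.
Interpolate at f ≈ 0.196 with slerp weights a = sin((1−f)δ)/sin δ ≈ 0.960, b = sin(fδ)/sin δ ≈ 0.309.
p = a·p₁ + b·p₂ ≈ (-0.144, -0.990, -0.000); φ = arcsin(p_z) ≈ -0.03°, λ = atan2(p_y, p_x) ≈ -98.26°.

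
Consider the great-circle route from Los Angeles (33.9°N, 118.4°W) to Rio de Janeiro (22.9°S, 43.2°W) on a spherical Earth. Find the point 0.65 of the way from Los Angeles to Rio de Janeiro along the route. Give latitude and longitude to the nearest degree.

Convert each endpoint to a unit vector on the sphere (x = cos φ cos λ, y = cos φ sin λ, z = sin φ).
The central angle between the endpoints is δ = arccos(p₁·p₂) ≈ 1.593 rad (91.2°).
Interpolate at f = 0.65 with slerp weights a = sin((1−f)δ)/sin δ ≈ 0.529, b = sin(fδ)/sin δ ≈ 0.860.
p = a·p₁ + b·p₂ ≈ (0.369, -0.929, -0.040); φ = arcsin(p_z) ≈ -2.27°, λ = atan2(p_y, p_x) ≈ -68.35°.

≈ (2°S, 68°W)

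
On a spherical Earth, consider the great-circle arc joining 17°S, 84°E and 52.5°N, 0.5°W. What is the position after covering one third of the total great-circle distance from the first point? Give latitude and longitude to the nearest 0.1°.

≈ 9.8°N, 63.9°E

Write both endpoints as unit vectors p₁, p₂ with components (cos φ cos λ, cos φ sin λ, sin φ).
The central angle between the endpoints is δ = arccos(p₁·p₂) ≈ 1.748 rad (100.1°).
Interpolate at f = 1/3 with slerp weights a = sin((1−f)δ)/sin δ ≈ 0.933, b = sin(fδ)/sin δ ≈ 0.559.
p = a·p₁ + b·p₂ ≈ (0.434, 0.885, 0.171); φ = arcsin(p_z) ≈ 9.82°, λ = atan2(p_y, p_x) ≈ 63.90°.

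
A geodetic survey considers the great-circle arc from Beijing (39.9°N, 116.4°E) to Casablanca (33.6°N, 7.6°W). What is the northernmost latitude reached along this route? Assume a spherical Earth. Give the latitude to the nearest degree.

The great circle lies in the plane with unit normal n̂ = (p₁ × p₂)/|p₁ × p₂|.
Here n̂_z ≈ -0.530; the vertex latitude is φ_max = arccos|n̂_z| ≈ 58.0°.

≈ 58°N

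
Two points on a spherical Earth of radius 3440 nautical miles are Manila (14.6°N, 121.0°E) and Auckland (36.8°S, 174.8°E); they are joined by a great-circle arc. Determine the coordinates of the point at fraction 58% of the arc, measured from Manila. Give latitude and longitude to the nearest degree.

Convert each endpoint to a unit vector on the sphere (x = cos φ cos λ, y = cos φ sin λ, z = sin φ).
The central angle between the endpoints is δ = arccos(p₁·p₂) ≈ 1.259 rad (72.1°).
Interpolate at f = 0.58 with slerp weights a = sin((1−f)δ)/sin δ ≈ 0.530, b = sin(fδ)/sin δ ≈ 0.701.
p = a·p₁ + b·p₂ ≈ (-0.823, 0.491, -0.286); φ = arcsin(p_z) ≈ -16.63°, λ = atan2(p_y, p_x) ≈ 149.21°.

≈ 17°S, 149°E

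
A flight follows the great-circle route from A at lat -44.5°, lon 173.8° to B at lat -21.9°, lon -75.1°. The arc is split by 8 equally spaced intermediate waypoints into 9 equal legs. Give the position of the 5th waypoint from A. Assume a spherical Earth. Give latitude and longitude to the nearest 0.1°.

The haversine formula gives a central angle δ ≈ 1.548 rad (88.7°) between the endpoints.
Interpolate at f = 5/9 with slerp weights a = sin((1−f)δ)/sin δ ≈ 0.635, b = sin(fδ)/sin δ ≈ 0.758.
p = a·p₁ + b·p₂ ≈ (-0.269, -0.631, -0.728); φ = arcsin(p_z) ≈ -46.70°, λ = atan2(p_y, p_x) ≈ -113.14°.

≈ lat -46.7°, lon -113.1°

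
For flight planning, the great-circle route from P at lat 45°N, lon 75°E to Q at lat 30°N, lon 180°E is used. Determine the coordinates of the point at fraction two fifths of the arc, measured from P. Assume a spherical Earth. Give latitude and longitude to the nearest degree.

The haversine formula gives a central angle δ ≈ 1.374 rad (78.8°) between the endpoints.
Interpolate at f = 2/5 with slerp weights a = sin((1−f)δ)/sin δ ≈ 0.749, b = sin(fδ)/sin δ ≈ 0.533.
p = a·p₁ + b·p₂ ≈ (-0.324, 0.511, 0.796); φ = arcsin(p_z) ≈ 52.73°, λ = atan2(p_y, p_x) ≈ 122.38°.

≈ lat 53°N, lon 122°E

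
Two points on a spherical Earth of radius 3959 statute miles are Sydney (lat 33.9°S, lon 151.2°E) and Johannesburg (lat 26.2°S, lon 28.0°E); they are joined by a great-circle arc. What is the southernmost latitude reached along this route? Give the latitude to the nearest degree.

≈ 51°S

The great circle lies in the plane with unit normal n̂ = (p₁ × p₂)/|p₁ × p₂|.
Here n̂_z ≈ -0.631; the vertex latitude is φ_max = arccos|n̂_z| ≈ 50.8°.
Check via Clairaut: cos φ_max = |cos φ₁| · sin C = cos(33.9°)·sin(130.5°) ≈ 0.631, again giving ≈ 50.8°.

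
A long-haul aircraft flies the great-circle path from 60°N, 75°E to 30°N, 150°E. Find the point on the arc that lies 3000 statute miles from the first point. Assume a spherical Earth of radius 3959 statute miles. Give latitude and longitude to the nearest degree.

≈ 41°N, 140°E

Convert each endpoint to a unit vector on the sphere (x = cos φ cos λ, y = cos φ sin λ, z = sin φ).
The central angle between the endpoints is δ = arccos(p₁·p₂) ≈ 0.994 rad (57.0°). The total great-circle distance is δ·R ≈ 0.994 × 3959 ≈ 3936 mi, so the target fraction is f = 3000/3936 ≈ 0.762.
Interpolate at f ≈ 0.762 with slerp weights a = sin((1−f)δ)/sin δ ≈ 0.280, b = sin(fδ)/sin δ ≈ 0.820.
p = a·p₁ + b·p₂ ≈ (-0.579, 0.490, 0.652); φ = arcsin(p_z) ≈ 40.69°, λ = atan2(p_y, p_x) ≈ 139.74°.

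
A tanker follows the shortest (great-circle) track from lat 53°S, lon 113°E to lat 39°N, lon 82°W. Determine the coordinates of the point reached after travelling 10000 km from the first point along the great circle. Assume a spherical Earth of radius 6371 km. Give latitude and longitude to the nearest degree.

≈ lat 26°S, lon 116°W

The haversine formula gives a central angle δ ≈ 2.838 rad (162.6°) between the endpoints. The total great-circle distance is δ·R ≈ 2.838 × 6371 ≈ 18083 km, so the target fraction is f = 10000/18083 ≈ 0.553.
Interpolate at f ≈ 0.553 with slerp weights a = sin((1−f)δ)/sin δ ≈ 3.197, b = sin(fδ)/sin δ ≈ 3.348.
p = a·p₁ + b·p₂ ≈ (-0.390, -0.806, -0.446); φ = arcsin(p_z) ≈ -26.48°, λ = atan2(p_y, p_x) ≈ -115.80°.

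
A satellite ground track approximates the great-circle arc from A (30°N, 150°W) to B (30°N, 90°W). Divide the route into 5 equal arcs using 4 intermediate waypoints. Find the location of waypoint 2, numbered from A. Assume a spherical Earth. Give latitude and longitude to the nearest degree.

≈ (34°N, 126°W)

The haversine formula gives a central angle δ ≈ 0.896 rad (51.3°) between the endpoints.
Interpolate at f = 2/5 with slerp weights a = sin((1−f)δ)/sin δ ≈ 0.656, b = sin(fδ)/sin δ ≈ 0.449.
p = a·p₁ + b·p₂ ≈ (-0.492, -0.673, 0.552); φ = arcsin(p_z) ≈ 33.54°, λ = atan2(p_y, p_x) ≈ -126.16°.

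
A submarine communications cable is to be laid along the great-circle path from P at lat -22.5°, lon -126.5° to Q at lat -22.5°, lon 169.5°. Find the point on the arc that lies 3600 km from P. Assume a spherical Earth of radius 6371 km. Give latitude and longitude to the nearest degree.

From cos δ = sin φ₁ sin φ₂ + cos φ₁ cos φ₂ cos Δλ, the central angle is δ ≈ 1.023 rad (58.6°). The total great-circle distance is δ·R ≈ 1.023 × 6371 ≈ 6519 km, so the target fraction is f = 3600/6519 ≈ 0.552.
Interpolate at f ≈ 0.552 with slerp weights a = sin((1−f)δ)/sin δ ≈ 0.518, b = sin(fδ)/sin δ ≈ 0.627.
p = a·p₁ + b·p₂ ≈ (-0.854, -0.279, -0.438); φ = arcsin(p_z) ≈ -25.99°, λ = atan2(p_y, p_x) ≈ -161.91°.

≈ lat -26°, lon -162°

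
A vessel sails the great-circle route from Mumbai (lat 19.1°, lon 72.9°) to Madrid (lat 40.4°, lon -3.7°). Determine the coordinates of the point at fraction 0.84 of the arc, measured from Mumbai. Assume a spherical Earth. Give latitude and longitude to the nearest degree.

From cos δ = sin φ₁ sin φ₂ + cos φ₁ cos φ₂ cos Δλ, the central angle is δ ≈ 1.182 rad (67.7°).
Interpolate at f = 0.84 with slerp weights a = sin((1−f)δ)/sin δ ≈ 0.203, b = sin(fδ)/sin δ ≈ 0.905.
p = a·p₁ + b·p₂ ≈ (0.744, 0.139, 0.653); φ = arcsin(p_z) ≈ 40.78°, λ = atan2(p_y, p_x) ≈ 10.58°.

≈ lat 41°, lon 11°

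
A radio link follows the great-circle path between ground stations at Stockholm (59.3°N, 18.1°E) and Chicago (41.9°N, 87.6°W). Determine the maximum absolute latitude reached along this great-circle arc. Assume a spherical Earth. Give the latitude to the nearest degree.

The great circle lies in the plane with unit normal n̂ = (p₁ × p₂)/|p₁ × p₂|.
Here n̂_z ≈ -0.415; the vertex latitude is φ_max = arccos|n̂_z| ≈ 65.5°.

≈ 65°N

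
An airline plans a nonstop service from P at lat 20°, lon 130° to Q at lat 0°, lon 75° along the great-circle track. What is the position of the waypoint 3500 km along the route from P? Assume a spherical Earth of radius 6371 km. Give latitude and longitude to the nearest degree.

Write both endpoints as unit vectors p₁, p₂ with components (cos φ cos λ, cos φ sin λ, sin φ).
The central angle between the endpoints is δ = arccos(p₁·p₂) ≈ 1.002 rad (57.4°). The total great-circle distance is δ·R ≈ 1.002 × 6371 ≈ 6381 km, so the target fraction is f = 3500/6381 ≈ 0.549.
Interpolate at f ≈ 0.549 with slerp weights a = sin((1−f)δ)/sin δ ≈ 0.519, b = sin(fδ)/sin δ ≈ 0.620.
p = a·p₁ + b·p₂ ≈ (-0.153, 0.972, 0.177); φ = arcsin(p_z) ≈ 10.22°, λ = atan2(p_y, p_x) ≈ 98.94°.

≈ lat 10°, lon 99°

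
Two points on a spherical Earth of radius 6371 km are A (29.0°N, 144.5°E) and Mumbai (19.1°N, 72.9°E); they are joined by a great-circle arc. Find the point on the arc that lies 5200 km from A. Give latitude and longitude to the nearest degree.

Convert each endpoint to a unit vector on the sphere (x = cos φ cos λ, y = cos φ sin λ, z = sin φ).
The central angle between the endpoints is δ = arccos(p₁·p₂) ≈ 1.138 rad (65.2°). The total great-circle distance is δ·R ≈ 1.138 × 6371 ≈ 7249 km, so the target fraction is f = 5200/7249 ≈ 0.717.
Interpolate at f ≈ 0.717 with slerp weights a = sin((1−f)δ)/sin δ ≈ 0.348, b = sin(fδ)/sin δ ≈ 0.803.
p = a·p₁ + b·p₂ ≈ (-0.025, 0.902, 0.431); φ = arcsin(p_z) ≈ 25.56°, λ = atan2(p_y, p_x) ≈ 91.59°.

≈ (26°N, 92°E)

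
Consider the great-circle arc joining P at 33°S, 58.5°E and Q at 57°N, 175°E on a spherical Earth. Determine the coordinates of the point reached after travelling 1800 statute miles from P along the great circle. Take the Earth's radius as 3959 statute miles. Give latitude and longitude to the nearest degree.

≈ 12°S, 75°E

Convert each endpoint to a unit vector on the sphere (x = cos φ cos λ, y = cos φ sin λ, z = sin φ).
The central angle between the endpoints is δ = arccos(p₁·p₂) ≈ 2.292 rad (131.3°). The total great-circle distance is δ·R ≈ 2.292 × 3959 ≈ 9076 mi, so the target fraction is f = 1800/9076 ≈ 0.198.
Interpolate at f ≈ 0.198 with slerp weights a = sin((1−f)δ)/sin δ ≈ 1.285, b = sin(fδ)/sin δ ≈ 0.585.
p = a·p₁ + b·p₂ ≈ (0.246, 0.947, -0.209); φ = arcsin(p_z) ≈ -12.07°, λ = atan2(p_y, p_x) ≈ 75.45°.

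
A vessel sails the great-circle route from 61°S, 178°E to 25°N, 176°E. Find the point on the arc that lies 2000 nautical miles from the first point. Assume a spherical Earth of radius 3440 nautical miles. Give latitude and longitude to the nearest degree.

From cos δ = sin φ₁ sin φ₂ + cos φ₁ cos φ₂ cos Δλ, the central angle is δ ≈ 1.501 rad (86.0°). The total great-circle distance is δ·R ≈ 1.501 × 3440 ≈ 5164 nmi, so the target fraction is f = 2000/5164 ≈ 0.387.
Interpolate at f ≈ 0.387 with slerp weights a = sin((1−f)δ)/sin δ ≈ 0.797, b = sin(fδ)/sin δ ≈ 0.551.
p = a·p₁ + b·p₂ ≈ (-0.884, 0.048, -0.465); φ = arcsin(p_z) ≈ -27.70°, λ = atan2(p_y, p_x) ≈ 176.87°.

≈ 28°S, 177°E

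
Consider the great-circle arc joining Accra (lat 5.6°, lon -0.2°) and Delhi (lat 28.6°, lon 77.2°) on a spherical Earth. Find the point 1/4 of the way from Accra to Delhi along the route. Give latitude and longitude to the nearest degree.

The haversine formula gives a central angle δ ≈ 1.331 rad (76.3°) between the endpoints.
Interpolate at f = 1/4 with slerp weights a = sin((1−f)δ)/sin δ ≈ 0.865, b = sin(fδ)/sin δ ≈ 0.336.
p = a·p₁ + b·p₂ ≈ (0.927, 0.285, 0.245); φ = arcsin(p_z) ≈ 14.21°, λ = atan2(p_y, p_x) ≈ 17.09°.

≈ lat 14°, lon 17°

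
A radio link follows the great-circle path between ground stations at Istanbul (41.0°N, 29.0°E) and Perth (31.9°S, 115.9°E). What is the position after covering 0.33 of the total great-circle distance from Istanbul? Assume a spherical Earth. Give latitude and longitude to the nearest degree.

Write both endpoints as unit vectors p₁, p₂ with components (cos φ cos λ, cos φ sin λ, sin φ).
The central angle between the endpoints is δ = arccos(p₁·p₂) ≈ 1.888 rad (108.2°).
Interpolate at f = 0.33 with slerp weights a = sin((1−f)δ)/sin δ ≈ 1.004, b = sin(fδ)/sin δ ≈ 0.614.
p = a·p₁ + b·p₂ ≈ (0.435, 0.836, 0.334); φ = arcsin(p_z) ≈ 19.51°, λ = atan2(p_y, p_x) ≈ 62.53°.

≈ 20°N, 63°E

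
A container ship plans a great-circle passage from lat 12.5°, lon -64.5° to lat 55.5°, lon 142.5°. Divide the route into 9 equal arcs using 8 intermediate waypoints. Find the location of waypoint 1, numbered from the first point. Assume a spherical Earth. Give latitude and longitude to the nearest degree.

≈ lat 24°, lon -68°

Convert each endpoint to a unit vector on the sphere (x = cos φ cos λ, y = cos φ sin λ, z = sin φ).
The central angle between the endpoints is δ = arccos(p₁·p₂) ≈ 1.891 rad (108.3°).
Interpolate at f = 1/9 with slerp weights a = sin((1−f)δ)/sin δ ≈ 1.047, b = sin(fδ)/sin δ ≈ 0.220.
p = a·p₁ + b·p₂ ≈ (0.341, -0.847, 0.408); φ = arcsin(p_z) ≈ 24.06°, λ = atan2(p_y, p_x) ≈ -68.05°.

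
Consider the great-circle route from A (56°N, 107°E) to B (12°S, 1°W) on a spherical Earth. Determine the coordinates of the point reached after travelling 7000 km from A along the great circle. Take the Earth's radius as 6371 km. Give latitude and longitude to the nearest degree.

≈ (27°N, 27°E)

Convert each endpoint to a unit vector on the sphere (x = cos φ cos λ, y = cos φ sin λ, z = sin φ).
The central angle between the endpoints is δ = arccos(p₁·p₂) ≈ 1.919 rad (110.0°). The total great-circle distance is δ·R ≈ 1.919 × 6371 ≈ 12227 km, so the target fraction is f = 7000/12227 ≈ 0.572.
Interpolate at f ≈ 0.572 with slerp weights a = sin((1−f)δ)/sin δ ≈ 0.778, b = sin(fδ)/sin δ ≈ 0.948.
p = a·p₁ + b·p₂ ≈ (0.799, 0.400, 0.448); φ = arcsin(p_z) ≈ 26.63°, λ = atan2(p_y, p_x) ≈ 26.58°.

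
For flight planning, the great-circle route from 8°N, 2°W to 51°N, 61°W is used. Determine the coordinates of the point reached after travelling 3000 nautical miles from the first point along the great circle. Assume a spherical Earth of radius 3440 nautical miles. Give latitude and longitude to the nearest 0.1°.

Convert each endpoint to a unit vector on the sphere (x = cos φ cos λ, y = cos φ sin λ, z = sin φ).
The central angle between the endpoints is δ = arccos(p₁·p₂) ≈ 1.127 rad (64.6°). The total great-circle distance is δ·R ≈ 1.127 × 3440 ≈ 3878 nmi, so the target fraction is f = 3000/3878 ≈ 0.774.
Interpolate at f ≈ 0.774 with slerp weights a = sin((1−f)δ)/sin δ ≈ 0.279, b = sin(fδ)/sin δ ≈ 0.848.
p = a·p₁ + b·p₂ ≈ (0.535, -0.476, 0.698); φ = arcsin(p_z) ≈ 44.24°, λ = atan2(p_y, p_x) ≈ -41.66°.

≈ 44.2°N, 41.7°W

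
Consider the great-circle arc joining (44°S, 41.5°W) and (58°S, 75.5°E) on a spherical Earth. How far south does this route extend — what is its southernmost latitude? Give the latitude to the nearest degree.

≈ 68°S

The great circle lies in the plane with unit normal n̂ = (p₁ × p₂)/|p₁ × p₂|.
Here n̂_z ≈ +0.374; the vertex latitude is φ_max = arccos|n̂_z| ≈ 68.1°.
Check via Clairaut: cos φ_max = |cos φ₁| · sin C = cos(44.0°)·sin(148.7°) ≈ 0.374, again giving ≈ 68.1°.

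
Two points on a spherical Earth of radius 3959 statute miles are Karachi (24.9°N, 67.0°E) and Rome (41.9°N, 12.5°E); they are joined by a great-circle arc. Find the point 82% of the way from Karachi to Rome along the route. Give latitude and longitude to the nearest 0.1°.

≈ 40.9°N, 23.9°E

From cos δ = sin φ₁ sin φ₂ + cos φ₁ cos φ₂ cos Δλ, the central angle is δ ≈ 0.832 rad (47.7°).
Interpolate at f = 0.82 with slerp weights a = sin((1−f)δ)/sin δ ≈ 0.202, b = sin(fδ)/sin δ ≈ 0.853.
p = a·p₁ + b·p₂ ≈ (0.691, 0.306, 0.655); φ = arcsin(p_z) ≈ 40.89°, λ = atan2(p_y, p_x) ≈ 23.87°.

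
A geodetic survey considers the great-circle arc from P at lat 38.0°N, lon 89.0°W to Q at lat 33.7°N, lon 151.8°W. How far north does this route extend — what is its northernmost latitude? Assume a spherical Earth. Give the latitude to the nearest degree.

The great circle lies in the plane with unit normal n̂ = (p₁ × p₂)/|p₁ × p₂|.
Here n̂_z ≈ -0.760; the vertex latitude is φ_max = arccos|n̂_z| ≈ 40.5°.

≈ 41°N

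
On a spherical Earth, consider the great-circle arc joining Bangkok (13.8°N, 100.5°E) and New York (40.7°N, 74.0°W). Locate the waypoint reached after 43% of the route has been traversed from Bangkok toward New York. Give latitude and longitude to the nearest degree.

Convert each endpoint to a unit vector on the sphere (x = cos φ cos λ, y = cos φ sin λ, z = sin φ).
The central angle between the endpoints is δ = arccos(p₁·p₂) ≈ 2.186 rad (125.3°).
Interpolate at f = 0.43 with slerp weights a = sin((1−f)δ)/sin δ ≈ 1.161, b = sin(fδ)/sin δ ≈ 0.989.
p = a·p₁ + b·p₂ ≈ (0.001, 0.388, 0.922); φ = arcsin(p_z) ≈ 67.20°, λ = atan2(p_y, p_x) ≈ 89.81°.

≈ (67°N, 90°E)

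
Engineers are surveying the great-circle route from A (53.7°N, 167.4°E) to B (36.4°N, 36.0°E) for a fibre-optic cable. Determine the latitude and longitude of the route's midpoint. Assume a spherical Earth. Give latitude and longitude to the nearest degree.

Convert each endpoint to a unit vector on the sphere (x = cos φ cos λ, y = cos φ sin λ, z = sin φ).
The central angle between the endpoints is δ = arccos(p₁·p₂) ≈ 1.407 rad (80.6°).
Interpolate at f = 1/2 with slerp weights a = sin((1−f)δ)/sin δ ≈ 0.656, b = sin(fδ)/sin δ ≈ 0.656.
p = a·p₁ + b·p₂ ≈ (0.048, 0.395, 0.917); φ = arcsin(p_z) ≈ 66.56°, λ = atan2(p_y, p_x) ≈ 83.05°.

≈ (67°N, 83°E)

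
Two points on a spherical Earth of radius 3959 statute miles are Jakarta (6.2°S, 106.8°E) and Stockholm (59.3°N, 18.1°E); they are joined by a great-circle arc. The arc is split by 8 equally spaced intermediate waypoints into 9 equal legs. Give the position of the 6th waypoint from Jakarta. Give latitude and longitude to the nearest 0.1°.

≈ (45.5°N, 66.2°E)

Convert each endpoint to a unit vector on the sphere (x = cos φ cos λ, y = cos φ sin λ, z = sin φ).
The central angle between the endpoints is δ = arccos(p₁·p₂) ≈ 1.652 rad (94.7°).
Interpolate at f = 6/9 with slerp weights a = sin((1−f)δ)/sin δ ≈ 0.525, b = sin(fδ)/sin δ ≈ 0.895.
p = a·p₁ + b·p₂ ≈ (0.283, 0.642, 0.713); φ = arcsin(p_z) ≈ 45.46°, λ = atan2(p_y, p_x) ≈ 66.17°.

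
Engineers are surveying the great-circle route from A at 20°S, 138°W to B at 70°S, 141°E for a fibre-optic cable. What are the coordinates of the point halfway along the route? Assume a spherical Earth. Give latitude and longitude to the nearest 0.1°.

Convert each endpoint to a unit vector on the sphere (x = cos φ cos λ, y = cos φ sin λ, z = sin φ).
The central angle between the endpoints is δ = arccos(p₁·p₂) ≈ 1.190 rad (68.2°).
Interpolate at f = 1/2 with slerp weights a = sin((1−f)δ)/sin δ ≈ 0.604, b = sin(fδ)/sin δ ≈ 0.604.
p = a·p₁ + b·p₂ ≈ (-0.582, -0.250, -0.774); φ = arcsin(p_z) ≈ -50.70°, λ = atan2(p_y, p_x) ≈ -156.78°.

≈ 50.7°S, 156.8°W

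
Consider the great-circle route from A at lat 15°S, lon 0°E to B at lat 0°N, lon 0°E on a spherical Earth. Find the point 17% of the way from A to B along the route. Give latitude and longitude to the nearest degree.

The haversine formula gives a central angle δ ≈ 0.262 rad (15.0°) between the endpoints.
Interpolate at f = 0.17 with slerp weights a = sin((1−f)δ)/sin δ ≈ 0.833, b = sin(fδ)/sin δ ≈ 0.172.
p = a·p₁ + b·p₂ ≈ (0.976, 0.000, -0.216); φ = arcsin(p_z) ≈ -12.45°, λ = atan2(p_y, p_x) ≈ 0.00°.

≈ lat 12°S, lon 0°E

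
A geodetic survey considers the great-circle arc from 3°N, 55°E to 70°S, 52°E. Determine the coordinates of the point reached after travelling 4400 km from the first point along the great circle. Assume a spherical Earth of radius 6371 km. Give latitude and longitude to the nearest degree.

≈ 37°S, 54°E

From cos δ = sin φ₁ sin φ₂ + cos φ₁ cos φ₂ cos Δλ, the central angle is δ ≈ 1.275 rad (73.0°). The total great-circle distance is δ·R ≈ 1.275 × 6371 ≈ 8120 km, so the target fraction is f = 4400/8120 ≈ 0.542.
Interpolate at f ≈ 0.542 with slerp weights a = sin((1−f)δ)/sin δ ≈ 0.576, b = sin(fδ)/sin δ ≈ 0.666.
p = a·p₁ + b·p₂ ≈ (0.470, 0.651, -0.596); φ = arcsin(p_z) ≈ -36.56°, λ = atan2(p_y, p_x) ≈ 54.15°.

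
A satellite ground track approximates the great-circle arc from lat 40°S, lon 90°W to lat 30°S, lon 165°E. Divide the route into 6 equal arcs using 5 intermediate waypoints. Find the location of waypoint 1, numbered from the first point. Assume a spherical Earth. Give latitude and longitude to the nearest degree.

≈ lat 46°S, lon 107°W

The haversine formula gives a central angle δ ≈ 1.421 rad (81.4°) between the endpoints.
Interpolate at f = 1/6 with slerp weights a = sin((1−f)δ)/sin δ ≈ 0.937, b = sin(fδ)/sin δ ≈ 0.237.
p = a·p₁ + b·p₂ ≈ (-0.198, -0.664, -0.721); φ = arcsin(p_z) ≈ -46.11°, λ = atan2(p_y, p_x) ≈ -106.63°.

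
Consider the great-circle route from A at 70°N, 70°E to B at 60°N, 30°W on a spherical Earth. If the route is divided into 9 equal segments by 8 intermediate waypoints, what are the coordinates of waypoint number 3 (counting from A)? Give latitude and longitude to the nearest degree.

≈ 74°N, 30°E

Write both endpoints as unit vectors p₁, p₂ with components (cos φ cos λ, cos φ sin λ, sin φ).
The central angle between the endpoints is δ = arccos(p₁·p₂) ≈ 0.670 rad (38.4°).
Interpolate at f = 3/9 with slerp weights a = sin((1−f)δ)/sin δ ≈ 0.696, b = sin(fδ)/sin δ ≈ 0.357.
p = a·p₁ + b·p₂ ≈ (0.236, 0.134, 0.962); φ = arcsin(p_z) ≈ 74.25°, λ = atan2(p_y, p_x) ≈ 29.68°.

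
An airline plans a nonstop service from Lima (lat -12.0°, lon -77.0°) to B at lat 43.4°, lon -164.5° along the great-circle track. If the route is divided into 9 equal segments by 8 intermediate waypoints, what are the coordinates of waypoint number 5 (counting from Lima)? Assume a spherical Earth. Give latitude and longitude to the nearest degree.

≈ lat 24°, lon -117°

Convert each endpoint to a unit vector on the sphere (x = cos φ cos λ, y = cos φ sin λ, z = sin φ).
The central angle between the endpoints is δ = arccos(p₁·p₂) ≈ 1.683 rad (96.4°).
Interpolate at f = 5/9 with slerp weights a = sin((1−f)δ)/sin δ ≈ 0.684, b = sin(fδ)/sin δ ≈ 0.810.
p = a·p₁ + b·p₂ ≈ (-0.416, -0.810, 0.414); φ = arcsin(p_z) ≈ 24.46°, λ = atan2(p_y, p_x) ≈ -117.21°.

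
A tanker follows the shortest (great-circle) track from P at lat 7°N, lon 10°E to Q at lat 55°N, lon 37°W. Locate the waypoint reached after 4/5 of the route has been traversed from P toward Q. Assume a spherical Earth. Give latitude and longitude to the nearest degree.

≈ lat 47°N, lon 22°W

The haversine formula gives a central angle δ ≈ 1.061 rad (60.8°) between the endpoints.
Interpolate at f = 4/5 with slerp weights a = sin((1−f)δ)/sin δ ≈ 0.241, b = sin(fδ)/sin δ ≈ 0.860.
p = a·p₁ + b·p₂ ≈ (0.630, -0.255, 0.734); φ = arcsin(p_z) ≈ 47.20°, λ = atan2(p_y, p_x) ≈ -22.06°.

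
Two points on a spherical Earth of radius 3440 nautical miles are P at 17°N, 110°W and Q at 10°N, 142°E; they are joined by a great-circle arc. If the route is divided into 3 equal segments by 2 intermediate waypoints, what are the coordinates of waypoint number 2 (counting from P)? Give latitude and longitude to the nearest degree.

≈ 20°N, 176°E

From cos δ = sin φ₁ sin φ₂ + cos φ₁ cos φ₂ cos Δλ, the central angle is δ ≈ 1.813 rad (103.9°).
Interpolate at f = 2/3 with slerp weights a = sin((1−f)δ)/sin δ ≈ 0.585, b = sin(fδ)/sin δ ≈ 0.963.
p = a·p₁ + b·p₂ ≈ (-0.939, 0.058, 0.338); φ = arcsin(p_z) ≈ 19.78°, λ = atan2(p_y, p_x) ≈ 176.46°.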